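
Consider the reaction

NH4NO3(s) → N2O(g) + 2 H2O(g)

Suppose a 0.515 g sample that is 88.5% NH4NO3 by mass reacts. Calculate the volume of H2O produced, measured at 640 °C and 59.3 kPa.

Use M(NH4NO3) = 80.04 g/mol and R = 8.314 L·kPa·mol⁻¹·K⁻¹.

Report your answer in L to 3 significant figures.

mass of NH4NO3 = 0.515 × 88.5/100 = 0.4558 g
n(NH4NO3) = 0.4558 / 80.04 = 0.005695 mol
n(H2O) = (2/1) × 0.005695 = 0.01139 mol
V = nRT/P = 0.01139 × 8.314 × 913.15 / 59.3 = 1.458 L

1.46 L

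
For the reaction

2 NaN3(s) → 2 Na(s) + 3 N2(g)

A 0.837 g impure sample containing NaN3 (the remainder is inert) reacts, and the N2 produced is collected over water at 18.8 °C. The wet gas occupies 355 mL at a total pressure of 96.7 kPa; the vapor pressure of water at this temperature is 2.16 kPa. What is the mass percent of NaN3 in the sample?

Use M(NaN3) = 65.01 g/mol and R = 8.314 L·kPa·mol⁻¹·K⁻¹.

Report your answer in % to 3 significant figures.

71.6 %

P(N2) = 96.7 − 2.16 = 94.54 kPa
n(N2) = PV/RT = (94.54 × 0.3550) / (8.314 × 291.95) = 0.01383 mol
n(NaN3) = (2/3) × 0.01383 = 0.009220 mol
m(NaN3) = 0.009220 × 65.01 = 0.5994 g
%NaN3 = 0.5994 / 0.837 × 100 = 71.61%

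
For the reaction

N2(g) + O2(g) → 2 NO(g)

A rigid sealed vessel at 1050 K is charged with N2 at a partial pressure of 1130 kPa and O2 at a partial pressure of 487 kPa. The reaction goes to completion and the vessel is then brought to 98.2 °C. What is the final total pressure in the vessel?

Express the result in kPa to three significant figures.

572 kPa

With V and T fixed, P_i ∝ n_i, so the mole ratios apply directly to partial pressures at 1050 K.
P(O2) required for 1130 kPa of N2 = (1/1) × 1130 = 1130 kPa; available 487 kPa, so O2 is limiting.
P(N2) remaining = 1130 − (1/1) × 487 = 643.0 kPa
P(gaseous products) = (2)/1 × 487 = 974.0 kPa
P_total at 1050 K = 643.0 + 974.0 = 1617 kPa
Scaling to 98.2 °C: P = 1617 × 371.35/1050 = 571.9 kPa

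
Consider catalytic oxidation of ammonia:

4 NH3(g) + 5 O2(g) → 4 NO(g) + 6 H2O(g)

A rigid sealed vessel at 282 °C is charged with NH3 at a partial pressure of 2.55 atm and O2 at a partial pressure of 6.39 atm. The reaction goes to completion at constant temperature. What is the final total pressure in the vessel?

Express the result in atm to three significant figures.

With V and T fixed, P_i ∝ n_i, so the mole ratios apply directly to partial pressures at 282 °C.
P(O2) required for 2.55 atm of NH3 = (5/4) × 2.55 = 3.188 atm; available 6.39 atm, so NH3 is limiting.
P(O2) remaining = 6.39 − (5/4) × 2.55 = 3.202 atm
P(gaseous products) = (4+6)/4 × 2.55 = 6.375 atm
P_total at 282 °C = 3.202 + 6.375 = 9.577 atm

9.58 atm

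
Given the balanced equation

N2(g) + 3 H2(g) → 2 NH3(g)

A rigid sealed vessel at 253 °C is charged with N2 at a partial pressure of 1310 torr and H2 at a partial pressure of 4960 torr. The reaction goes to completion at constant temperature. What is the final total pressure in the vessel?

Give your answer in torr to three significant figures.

With V and T fixed, P_i ∝ n_i, so the mole ratios apply directly to partial pressures at 253 °C.
P(H2) required for 1310 torr of N2 = (3/1) × 1310 = 3930 torr; available 4960 torr, so N2 is limiting.
P(H2) remaining = 4960 − (3/1) × 1310 = 1030 torr
P(gaseous products) = (2)/1 × 1310 = 2620 torr
P_total at 253 °C = 1030 + 2620 = 3650 torr

3650 torr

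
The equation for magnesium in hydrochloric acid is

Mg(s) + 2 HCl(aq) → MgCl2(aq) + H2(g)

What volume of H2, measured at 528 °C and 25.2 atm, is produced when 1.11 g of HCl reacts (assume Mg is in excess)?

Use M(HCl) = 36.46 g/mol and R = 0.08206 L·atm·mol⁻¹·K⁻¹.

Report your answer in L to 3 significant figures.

n(HCl) = 1.110 / 36.46 = 0.03044 mol
n(H2) = (1/2) × 0.03044 = 0.01522 mol
V = nRT/P = 0.01522 × 0.08206 × 801.15 / 25.2 = 0.03971 L

0.0397 L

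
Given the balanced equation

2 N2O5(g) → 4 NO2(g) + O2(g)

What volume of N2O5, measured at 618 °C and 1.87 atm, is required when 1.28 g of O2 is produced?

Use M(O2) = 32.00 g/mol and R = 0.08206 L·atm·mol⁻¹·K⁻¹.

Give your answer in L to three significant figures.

3.13 L

n(O2) = 1.280 / 32.00 = 0.04000 mol
n(N2O5) = (2/1) × 0.04000 = 0.08000 mol
V = nRT/P = 0.08000 × 0.08206 × 891.15 / 1.87 = 3.128 L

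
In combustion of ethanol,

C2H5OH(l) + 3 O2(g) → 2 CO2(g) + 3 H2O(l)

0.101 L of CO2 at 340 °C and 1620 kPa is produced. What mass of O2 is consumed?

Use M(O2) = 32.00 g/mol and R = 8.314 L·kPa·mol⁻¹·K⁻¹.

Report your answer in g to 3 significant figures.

n(CO2) = PV/RT = (1620 × 0.101) / (8.314 × 613.15) = 0.03210 mol
n(O2) = (3/2) × 0.03210 = 0.04815 mol
m(O2) = 0.04815 × 32.00 = 1.541 g

1.54 g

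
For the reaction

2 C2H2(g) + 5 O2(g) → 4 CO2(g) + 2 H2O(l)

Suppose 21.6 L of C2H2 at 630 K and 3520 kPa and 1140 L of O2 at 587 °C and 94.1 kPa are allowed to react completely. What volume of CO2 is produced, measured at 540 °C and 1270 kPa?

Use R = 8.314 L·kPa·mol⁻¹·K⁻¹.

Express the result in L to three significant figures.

n(C2H2) = PV/RT = (3520 × 21.6) / (8.314 × 630) = 14.52 mol
n(O2) = PV/RT = (94.1 × 1140) / (8.314 × 860.15) = 15.00 mol
For 14.52 mol C2H2, stoichiometry requires (5/2) × 14.52 = 36.30 mol O2; 15.00 mol is available, so O2 is limiting.
n(CO2) = (4/5) × 15.00 = 12.00 mol
V(CO2) = nRT/P = 12.00 × 8.314 × 813.15 / 1270 = 63.88 L

63.9 L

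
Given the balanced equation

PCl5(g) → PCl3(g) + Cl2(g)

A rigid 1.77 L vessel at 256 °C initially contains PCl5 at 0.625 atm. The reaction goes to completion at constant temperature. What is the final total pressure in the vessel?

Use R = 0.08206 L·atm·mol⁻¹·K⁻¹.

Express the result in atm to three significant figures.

At constant T and V, P ∝ n(gas): 1 mol gas → 2 mol gas.
P_final = (2/1) × 0.625 = 1.250 atm

1.25 atm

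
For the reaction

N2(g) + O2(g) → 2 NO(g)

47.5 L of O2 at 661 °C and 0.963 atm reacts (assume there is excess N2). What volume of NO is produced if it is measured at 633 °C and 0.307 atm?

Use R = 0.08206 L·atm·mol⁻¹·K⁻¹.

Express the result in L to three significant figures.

n(O2) = PV/RT = (0.963 × 47.5) / (0.08206 × 934.15) = 0.5967 mol
n(NO) = (2/1) × 0.5967 = 1.193 mol
V = nRT/P = 1.193 × 0.08206 × 906.15 / 0.307 = 289.0 L

289 L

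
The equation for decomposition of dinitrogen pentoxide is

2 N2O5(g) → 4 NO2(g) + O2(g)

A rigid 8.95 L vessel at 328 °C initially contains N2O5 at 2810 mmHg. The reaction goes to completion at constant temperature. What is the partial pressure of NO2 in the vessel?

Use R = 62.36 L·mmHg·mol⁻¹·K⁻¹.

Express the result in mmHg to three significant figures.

5620 mmHg

n(N2O5)₀ = PV/RT = (2810 × 8.95) / (62.36 × 601.15) = 0.6709 mol
n(NO2) = (4/2) × 0.6709 = 1.342 mol
P(NO2) = nRT/V = 1.342 × 62.36 × 601.15 / 8.95 = 5621 mmHg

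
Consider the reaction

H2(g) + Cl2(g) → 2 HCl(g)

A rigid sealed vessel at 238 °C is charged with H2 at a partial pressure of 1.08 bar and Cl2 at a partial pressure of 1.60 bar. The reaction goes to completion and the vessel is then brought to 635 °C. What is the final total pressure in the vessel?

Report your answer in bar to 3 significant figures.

Because the vessel is rigid and T is held at 238 °C, work the stoichiometry in partial pressures (P_i = n_iRT/V).
P(Cl2) required for 1.08 bar of H2 = (1/1) × 1.08 = 1.080 bar; available 1.60 bar, so H2 is limiting.
P(Cl2) remaining = 1.60 − (1/1) × 1.08 = 0.5200 bar
P(gaseous products) = (2)/1 × 1.08 = 2.160 bar
P_total at 238 °C = 0.5200 + 2.160 = 2.680 bar
Scaling to 635 °C: P = 2.680 × 908.15/511.15 = 4.762 bar

4.76 bar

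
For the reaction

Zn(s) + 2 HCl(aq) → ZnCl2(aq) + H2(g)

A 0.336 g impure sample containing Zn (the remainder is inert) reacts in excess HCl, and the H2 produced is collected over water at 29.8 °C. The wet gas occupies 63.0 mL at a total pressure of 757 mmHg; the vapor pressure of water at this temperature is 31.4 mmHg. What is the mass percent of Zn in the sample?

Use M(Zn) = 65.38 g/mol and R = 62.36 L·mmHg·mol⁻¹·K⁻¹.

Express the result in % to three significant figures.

P(H2) = 757 − 31.4 = 725.6 mmHg
n(H2) = PV/RT = (725.6 × 0.06300) / (62.36 × 302.95) = 0.002420 mol
n(Zn) = (1/1) × 0.002420 = 0.002420 mol
m(Zn) = 0.002420 × 65.38 = 0.1582 g
%Zn = 0.1582 / 0.336 × 100 = 47.08%

47.1 %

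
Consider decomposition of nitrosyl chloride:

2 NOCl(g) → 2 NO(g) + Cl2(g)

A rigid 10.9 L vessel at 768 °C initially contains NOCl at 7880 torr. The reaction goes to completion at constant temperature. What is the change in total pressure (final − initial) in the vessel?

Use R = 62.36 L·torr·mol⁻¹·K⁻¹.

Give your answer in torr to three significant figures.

3940 torr

At constant T and V, P ∝ n(gas): 2 mol gas → 3 mol gas.
P_final = (3/2) × 7880 = 11820 torr; ΔP = 11820 − 7880 = 3940 torr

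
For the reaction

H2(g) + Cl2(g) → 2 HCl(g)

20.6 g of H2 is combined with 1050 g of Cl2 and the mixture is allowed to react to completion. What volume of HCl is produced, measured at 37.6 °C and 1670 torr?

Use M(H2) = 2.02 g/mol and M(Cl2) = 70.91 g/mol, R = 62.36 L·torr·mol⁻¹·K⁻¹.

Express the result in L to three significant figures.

n(H2) = 20.6 / 2.02 = 10.20 mol
n(Cl2) = 1050 / 70.91 = 14.81 mol
For 10.20 mol H2, stoichiometry requires (1/1) × 10.20 = 10.20 mol Cl2; 14.81 mol is available, so H2 is limiting.
n(HCl) = (2/1) × 10.20 = 20.40 mol
V(HCl) = nRT/P = 20.40 × 62.36 × 310.75 / 1670 = 236.7 L

237 L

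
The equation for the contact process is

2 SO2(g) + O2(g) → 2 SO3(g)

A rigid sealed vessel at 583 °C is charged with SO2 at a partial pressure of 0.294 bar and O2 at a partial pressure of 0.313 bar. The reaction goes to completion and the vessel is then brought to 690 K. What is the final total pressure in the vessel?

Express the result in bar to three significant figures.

0.371 bar

With V and T fixed, P_i ∝ n_i, so the mole ratios apply directly to partial pressures at 583 °C.
P(O2) required for 0.294 bar of SO2 = (1/2) × 0.294 = 0.1470 bar; available 0.313 bar, so SO2 is limiting.
P(O2) remaining = 0.313 − (1/2) × 0.294 = 0.1660 bar
P(gaseous products) = (2)/2 × 0.294 = 0.2940 bar
P_total at 583 °C = 0.1660 + 0.2940 = 0.4600 bar
Scaling to 690 K: P = 0.4600 × 690/856.15 = 0.3707 bar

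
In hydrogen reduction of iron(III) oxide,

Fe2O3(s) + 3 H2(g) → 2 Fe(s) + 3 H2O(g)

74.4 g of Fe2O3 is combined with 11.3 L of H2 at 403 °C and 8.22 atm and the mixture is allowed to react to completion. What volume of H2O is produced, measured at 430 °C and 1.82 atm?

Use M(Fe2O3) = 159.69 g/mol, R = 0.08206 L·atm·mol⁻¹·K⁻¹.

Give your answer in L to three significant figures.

n(Fe2O3) = 74.4 / 159.69 = 0.4659 mol
n(H2) = PV/RT = (8.22 × 11.3) / (0.08206 × 676.15) = 1.674 mol
For 0.4659 mol Fe2O3, stoichiometry requires (3/1) × 0.4659 = 1.398 mol H2; 1.674 mol is available, so Fe2O3 is limiting.
n(H2O) = (3/1) × 0.4659 = 1.398 mol
V(H2O) = nRT/P = 1.398 × 0.08206 × 703.15 / 1.82 = 44.32 L

44.3 L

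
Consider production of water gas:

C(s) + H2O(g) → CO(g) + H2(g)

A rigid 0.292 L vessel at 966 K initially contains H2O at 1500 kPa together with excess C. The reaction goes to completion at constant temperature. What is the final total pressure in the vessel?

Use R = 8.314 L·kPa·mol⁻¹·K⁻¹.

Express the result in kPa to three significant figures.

3000 kPa

At constant T and V, P ∝ n(gas): 1 mol gas → 2 mol gas.
P_final = (2/1) × 1500 = 3000 kPa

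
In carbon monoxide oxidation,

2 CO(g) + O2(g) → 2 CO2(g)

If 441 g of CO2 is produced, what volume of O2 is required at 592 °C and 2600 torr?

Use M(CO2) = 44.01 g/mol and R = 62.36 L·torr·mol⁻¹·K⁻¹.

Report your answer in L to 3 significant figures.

n(CO2) = 441.0 / 44.01 = 10.02 mol
n(O2) = (1/2) × 10.02 = 5.010 mol
V = nRT/P = 5.010 × 62.36 × 865.15 / 2600 = 104.0 L

104 L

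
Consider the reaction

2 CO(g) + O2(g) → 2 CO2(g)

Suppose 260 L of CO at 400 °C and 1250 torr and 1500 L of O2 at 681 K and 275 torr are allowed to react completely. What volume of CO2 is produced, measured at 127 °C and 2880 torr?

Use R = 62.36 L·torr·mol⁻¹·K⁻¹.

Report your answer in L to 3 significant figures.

n(CO) = PV/RT = (1250 × 260) / (62.36 × 673.15) = 7.742 mol
n(O2) = PV/RT = (275 × 1500) / (62.36 × 681) = 9.713 mol
For 7.742 mol CO, stoichiometry requires (1/2) × 7.742 = 3.871 mol O2; 9.713 mol is available, so CO is limiting.
n(CO2) = (2/2) × 7.742 = 7.742 mol
V(CO2) = nRT/P = 7.742 × 62.36 × 400.15 / 2880 = 67.08 L

67.1 L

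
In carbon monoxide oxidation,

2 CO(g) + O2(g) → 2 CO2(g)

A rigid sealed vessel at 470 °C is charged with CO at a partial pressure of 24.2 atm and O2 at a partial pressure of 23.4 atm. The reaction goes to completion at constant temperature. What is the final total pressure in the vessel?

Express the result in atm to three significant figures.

35.5 atm

With V and T fixed, P_i ∝ n_i, so the mole ratios apply directly to partial pressures at 470 °C.
P(O2) required for 24.2 atm of CO = (1/2) × 24.2 = 12.10 atm; available 23.4 atm, so CO is limiting.
P(O2) remaining = 23.4 − (1/2) × 24.2 = 11.30 atm
P(gaseous products) = (2)/2 × 24.2 = 24.20 atm
P_total at 470 °C = 11.30 + 24.20 = 35.50 atm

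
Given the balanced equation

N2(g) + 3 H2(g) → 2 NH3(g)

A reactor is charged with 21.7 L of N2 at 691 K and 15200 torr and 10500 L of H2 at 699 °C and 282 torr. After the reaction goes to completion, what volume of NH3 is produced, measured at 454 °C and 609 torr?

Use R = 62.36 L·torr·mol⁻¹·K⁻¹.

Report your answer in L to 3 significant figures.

1140 L

n(N2) = PV/RT = (15200 × 21.7) / (62.36 × 691) = 7.655 mol
n(H2) = PV/RT = (282 × 10500) / (62.36 × 972.15) = 48.84 mol
For 7.655 mol N2, stoichiometry requires (3/1) × 7.655 = 22.96 mol H2; 48.84 mol is available, so N2 is limiting.
n(NH3) = (2/1) × 7.655 = 15.31 mol
V(NH3) = nRT/P = 15.31 × 62.36 × 727.15 / 609 = 1140 L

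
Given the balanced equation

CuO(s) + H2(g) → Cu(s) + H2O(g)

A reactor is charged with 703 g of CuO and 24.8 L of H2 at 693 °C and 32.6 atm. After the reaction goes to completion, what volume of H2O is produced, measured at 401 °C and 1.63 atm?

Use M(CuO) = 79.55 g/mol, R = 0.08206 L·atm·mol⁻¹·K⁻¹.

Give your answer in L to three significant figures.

300 L

n(CuO) = 703 / 79.55 = 8.837 mol
n(H2) = PV/RT = (32.6 × 24.8) / (0.08206 × 966.15) = 10.20 mol
For 8.837 mol CuO, stoichiometry requires (1/1) × 8.837 = 8.837 mol H2; 10.20 mol is available, so CuO is limiting.
n(H2O) = (1/1) × 8.837 = 8.837 mol
V(H2O) = nRT/P = 8.837 × 0.08206 × 674.15 / 1.63 = 299.9 L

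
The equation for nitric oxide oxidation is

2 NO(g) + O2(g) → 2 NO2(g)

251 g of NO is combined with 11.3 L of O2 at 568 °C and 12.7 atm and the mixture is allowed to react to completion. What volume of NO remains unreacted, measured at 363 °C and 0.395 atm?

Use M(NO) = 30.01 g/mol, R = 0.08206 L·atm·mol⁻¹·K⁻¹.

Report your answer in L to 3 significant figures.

n(NO) = 251 / 30.01 = 8.364 mol
n(O2) = PV/RT = (12.7 × 11.3) / (0.08206 × 841.15) = 2.079 mol
For 8.364 mol NO, stoichiometry requires (1/2) × 8.364 = 4.182 mol O2; 2.079 mol is available, so O2 is limiting.
n(NO) consumed = (2/1) × 2.079 = 4.158 mol; remaining = 8.364 − 4.158 = 4.206 mol
V(NO) = nRT/P = 4.206 × 0.08206 × 636.15 / 0.395 = 555.9 L

556 L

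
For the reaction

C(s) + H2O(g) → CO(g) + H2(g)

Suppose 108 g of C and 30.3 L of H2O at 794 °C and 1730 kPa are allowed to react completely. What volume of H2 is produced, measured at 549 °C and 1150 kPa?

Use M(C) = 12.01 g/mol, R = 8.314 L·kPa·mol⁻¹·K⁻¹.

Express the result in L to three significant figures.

35.1 L

n(C) = 108 / 12.01 = 8.993 mol
n(H2O) = PV/RT = (1730 × 30.3) / (8.314 × 1067.15) = 5.908 mol
For 8.993 mol C, stoichiometry requires (1/1) × 8.993 = 8.993 mol H2O; 5.908 mol is available, so H2O is limiting.
n(H2) = (1/1) × 5.908 = 5.908 mol
V(H2) = nRT/P = 5.908 × 8.314 × 822.15 / 1150 = 35.12 L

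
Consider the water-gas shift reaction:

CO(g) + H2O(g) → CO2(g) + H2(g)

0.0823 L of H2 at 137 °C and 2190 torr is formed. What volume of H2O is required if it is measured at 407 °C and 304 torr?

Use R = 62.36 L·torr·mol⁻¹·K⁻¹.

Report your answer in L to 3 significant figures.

0.983 L

n(H2) = PV/RT = (2190 × 0.0823) / (62.36 × 410.15) = 0.007047 mol
n(H2O) = (1/1) × 0.007047 = 0.007047 mol
V = nRT/P = 0.007047 × 62.36 × 680.15 / 304 = 0.9832 L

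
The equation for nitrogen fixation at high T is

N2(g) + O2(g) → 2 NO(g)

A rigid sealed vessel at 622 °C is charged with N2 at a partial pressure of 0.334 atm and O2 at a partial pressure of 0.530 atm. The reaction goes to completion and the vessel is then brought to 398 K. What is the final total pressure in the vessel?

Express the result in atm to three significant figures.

0.384 atm

At constant V, partial pressures at 622 °C are proportional to moles, so apply stoichiometry directly to pressures.
P(O2) required for 0.334 atm of N2 = (1/1) × 0.334 = 0.3340 atm; available 0.530 atm, so N2 is limiting.
P(O2) remaining = 0.530 − (1/1) × 0.334 = 0.1960 atm
P(gaseous products) = (2)/1 × 0.334 = 0.6680 atm
P_total at 622 °C = 0.1960 + 0.6680 = 0.8640 atm
Scaling to 398 K: P = 0.8640 × 398/895.15 = 0.3842 atm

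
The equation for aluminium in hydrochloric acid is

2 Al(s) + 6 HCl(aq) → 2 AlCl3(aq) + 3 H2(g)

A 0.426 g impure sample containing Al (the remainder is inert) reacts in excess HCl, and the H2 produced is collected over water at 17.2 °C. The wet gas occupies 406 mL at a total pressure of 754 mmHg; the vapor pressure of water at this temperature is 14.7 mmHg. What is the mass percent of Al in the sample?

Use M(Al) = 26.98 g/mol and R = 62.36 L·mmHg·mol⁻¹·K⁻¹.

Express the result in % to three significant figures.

70.0 %

P(H2) = 754 − 14.7 = 739.3 mmHg
n(H2) = PV/RT = (739.3 × 0.4060) / (62.36 × 290.35) = 0.01658 mol
n(Al) = (2/3) × 0.01658 = 0.01105 mol
m(Al) = 0.01105 × 26.98 = 0.2981 g
%Al = 0.2981 / 0.426 × 100 = 69.98%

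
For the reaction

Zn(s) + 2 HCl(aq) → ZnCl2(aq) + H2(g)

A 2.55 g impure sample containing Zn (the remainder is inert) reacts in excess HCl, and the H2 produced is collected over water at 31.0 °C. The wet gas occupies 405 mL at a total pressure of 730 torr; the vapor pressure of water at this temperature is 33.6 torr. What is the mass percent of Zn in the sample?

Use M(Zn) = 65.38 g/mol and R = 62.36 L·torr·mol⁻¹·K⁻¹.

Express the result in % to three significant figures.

38.1 %

P(H2) = 730 − 33.6 = 696.4 torr
n(H2) = PV/RT = (696.4 × 0.4050) / (62.36 × 304.15) = 0.01487 mol
n(Zn) = (1/1) × 0.01487 = 0.01487 mol
m(Zn) = 0.01487 × 65.38 = 0.9722 g
%Zn = 0.9722 / 2.55 × 100 = 38.13%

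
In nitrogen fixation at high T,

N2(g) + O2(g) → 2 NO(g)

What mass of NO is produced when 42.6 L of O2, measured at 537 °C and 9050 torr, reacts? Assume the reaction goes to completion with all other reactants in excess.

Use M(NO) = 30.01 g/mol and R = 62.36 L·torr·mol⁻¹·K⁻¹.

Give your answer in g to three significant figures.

458 g

n(O2) = PV/RT = (9050 × 42.6) / (62.36 × 810.15) = 7.631 mol
n(NO) = (2/1) × 7.631 = 15.26 mol
m(NO) = 15.26 × 30.01 = 458.0 g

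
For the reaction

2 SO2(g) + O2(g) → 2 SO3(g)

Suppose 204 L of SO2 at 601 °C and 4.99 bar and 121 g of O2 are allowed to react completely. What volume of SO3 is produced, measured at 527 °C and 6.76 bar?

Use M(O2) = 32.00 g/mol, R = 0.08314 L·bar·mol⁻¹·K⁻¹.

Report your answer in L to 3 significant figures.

n(SO2) = PV/RT = (4.99 × 204) / (0.08314 × 874.15) = 14.01 mol
n(O2) = 121 / 32.00 = 3.781 mol
For 14.01 mol SO2, stoichiometry requires (1/2) × 14.01 = 7.005 mol O2; 3.781 mol is available, so O2 is limiting.
n(SO3) = (2/1) × 3.781 = 7.562 mol
V(SO3) = nRT/P = 7.562 × 0.08314 × 800.15 / 6.76 = 74.42 L

74.4 L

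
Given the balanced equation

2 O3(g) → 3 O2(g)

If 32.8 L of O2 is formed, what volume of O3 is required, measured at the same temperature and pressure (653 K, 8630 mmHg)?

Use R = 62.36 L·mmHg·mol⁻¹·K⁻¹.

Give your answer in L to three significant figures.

21.9 L

At constant T and P, gas volumes are in the mole ratio: V(O3) = (2/3) × 32.8 = 21.87 L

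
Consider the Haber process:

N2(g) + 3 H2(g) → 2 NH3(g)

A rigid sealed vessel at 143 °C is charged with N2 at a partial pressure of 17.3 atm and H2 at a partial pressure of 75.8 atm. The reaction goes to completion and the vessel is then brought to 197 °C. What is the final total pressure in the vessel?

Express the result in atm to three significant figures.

66.1 atm

With V and T fixed, P_i ∝ n_i, so the mole ratios apply directly to partial pressures at 143 °C.
P(H2) required for 17.3 atm of N2 = (3/1) × 17.3 = 51.90 atm; available 75.8 atm, so N2 is limiting.
P(H2) remaining = 75.8 − (3/1) × 17.3 = 23.90 atm
P(gaseous products) = (2)/1 × 17.3 = 34.60 atm
P_total at 143 °C = 23.90 + 34.60 = 58.50 atm
Scaling to 197 °C: P = 58.50 × 470.15/416.15 = 66.09 atm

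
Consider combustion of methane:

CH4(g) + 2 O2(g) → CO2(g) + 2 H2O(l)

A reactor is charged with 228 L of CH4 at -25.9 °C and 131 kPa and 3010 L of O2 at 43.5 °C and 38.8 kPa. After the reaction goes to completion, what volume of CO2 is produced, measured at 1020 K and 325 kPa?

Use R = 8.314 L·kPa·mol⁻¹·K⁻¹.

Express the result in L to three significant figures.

n(CH4) = PV/RT = (131 × 228) / (8.314 × 247.25) = 14.53 mol
n(O2) = PV/RT = (38.8 × 3010) / (8.314 × 316.65) = 44.36 mol
For 14.53 mol CH4, stoichiometry requires (2/1) × 14.53 = 29.06 mol O2; 44.36 mol is available, so CH4 is limiting.
n(CO2) = (1/1) × 14.53 = 14.53 mol
V(CO2) = nRT/P = 14.53 × 8.314 × 1020 / 325 = 379.1 L

379 L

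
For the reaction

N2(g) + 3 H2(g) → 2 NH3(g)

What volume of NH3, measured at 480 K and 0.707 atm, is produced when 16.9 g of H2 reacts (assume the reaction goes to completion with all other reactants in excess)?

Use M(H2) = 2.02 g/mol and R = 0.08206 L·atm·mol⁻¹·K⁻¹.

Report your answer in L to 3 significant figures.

311 L

n(H2) = 16.90 / 2.02 = 8.366 mol
n(NH3) = (2/3) × 8.366 = 5.577 mol
V = nRT/P = 5.577 × 0.08206 × 480 / 0.707 = 310.7 L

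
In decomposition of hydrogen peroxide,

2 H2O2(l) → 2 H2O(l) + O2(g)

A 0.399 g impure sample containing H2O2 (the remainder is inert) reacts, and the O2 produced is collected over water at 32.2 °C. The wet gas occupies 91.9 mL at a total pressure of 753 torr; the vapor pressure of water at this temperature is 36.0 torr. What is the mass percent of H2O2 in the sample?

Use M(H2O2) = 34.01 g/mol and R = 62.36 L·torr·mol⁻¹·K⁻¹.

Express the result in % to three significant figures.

59.0 %

P(O2) = 753 − 36.0 = 717.0 torr
n(O2) = PV/RT = (717.0 × 0.09190) / (62.36 × 305.35) = 0.003460 mol
n(H2O2) = (2/1) × 0.003460 = 0.006920 mol
m(H2O2) = 0.006920 × 34.01 = 0.2353 g
%H2O2 = 0.2353 / 0.399 × 100 = 58.97%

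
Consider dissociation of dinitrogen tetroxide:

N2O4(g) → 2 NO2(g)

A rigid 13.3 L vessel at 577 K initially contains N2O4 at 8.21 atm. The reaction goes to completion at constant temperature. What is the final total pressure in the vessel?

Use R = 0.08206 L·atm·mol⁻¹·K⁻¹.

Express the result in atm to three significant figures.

Since T and V are fixed, P_final/P_initial = n_final/n_initial = 2/1.
P_final = (2/1) × 8.21 = 16.42 atm

16.4 atm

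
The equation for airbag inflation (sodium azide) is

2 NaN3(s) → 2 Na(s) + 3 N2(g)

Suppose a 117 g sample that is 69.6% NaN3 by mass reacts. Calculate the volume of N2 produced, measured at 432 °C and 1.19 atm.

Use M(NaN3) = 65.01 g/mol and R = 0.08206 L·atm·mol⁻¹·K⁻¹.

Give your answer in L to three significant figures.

91.4 L

mass of NaN3 = 117 × 69.6/100 = 81.43 g
n(NaN3) = 81.43 / 65.01 = 1.253 mol
n(N2) = (3/2) × 1.253 = 1.879 mol
V = nRT/P = 1.879 × 0.08206 × 705.15 / 1.19 = 91.37 L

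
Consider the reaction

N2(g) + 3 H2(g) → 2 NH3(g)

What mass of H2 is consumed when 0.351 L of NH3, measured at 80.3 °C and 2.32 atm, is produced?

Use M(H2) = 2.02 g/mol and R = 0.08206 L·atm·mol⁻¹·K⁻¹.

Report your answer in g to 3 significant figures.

0.0851 g

n(NH3) = PV/RT = (2.32 × 0.351) / (0.08206 × 353.45) = 0.02808 mol
n(H2) = (3/2) × 0.02808 = 0.04212 mol
m(H2) = 0.04212 × 2.02 = 0.08508 g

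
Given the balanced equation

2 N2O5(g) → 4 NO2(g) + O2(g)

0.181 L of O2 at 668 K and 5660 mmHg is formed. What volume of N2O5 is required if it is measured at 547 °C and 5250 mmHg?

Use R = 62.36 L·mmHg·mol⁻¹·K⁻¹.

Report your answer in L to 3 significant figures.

n(O2) = PV/RT = (5660 × 0.181) / (62.36 × 668) = 0.02459 mol
n(N2O5) = (2/1) × 0.02459 = 0.04918 mol
V = nRT/P = 0.04918 × 62.36 × 820.15 / 5250 = 0.4791 L

0.479 L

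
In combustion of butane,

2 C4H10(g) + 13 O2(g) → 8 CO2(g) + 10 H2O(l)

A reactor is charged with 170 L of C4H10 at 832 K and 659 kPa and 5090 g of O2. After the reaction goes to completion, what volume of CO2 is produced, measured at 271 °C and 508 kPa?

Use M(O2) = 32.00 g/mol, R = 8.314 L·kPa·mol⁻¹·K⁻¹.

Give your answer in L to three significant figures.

n(C4H10) = PV/RT = (659 × 170) / (8.314 × 832) = 16.20 mol
n(O2) = 5090 / 32.00 = 159.1 mol
For 16.20 mol C4H10, stoichiometry requires (13/2) × 16.20 = 105.3 mol O2; 159.1 mol is available, so C4H10 is limiting.
n(CO2) = (8/2) × 16.20 = 64.80 mol
V(CO2) = nRT/P = 64.80 × 8.314 × 544.15 / 508 = 577.1 L

577 L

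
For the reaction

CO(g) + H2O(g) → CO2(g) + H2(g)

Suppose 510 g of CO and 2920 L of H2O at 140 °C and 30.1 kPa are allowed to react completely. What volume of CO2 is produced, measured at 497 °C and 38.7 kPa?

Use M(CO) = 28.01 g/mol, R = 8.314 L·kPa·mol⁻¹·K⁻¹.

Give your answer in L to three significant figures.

3010 L

n(CO) = 510 / 28.01 = 18.21 mol
n(H2O) = PV/RT = (30.1 × 2920) / (8.314 × 413.15) = 25.59 mol
For 18.21 mol CO, stoichiometry requires (1/1) × 18.21 = 18.21 mol H2O; 25.59 mol is available, so CO is limiting.
n(CO2) = (1/1) × 18.21 = 18.21 mol
V(CO2) = nRT/P = 18.21 × 8.314 × 770.15 / 38.7 = 3013 L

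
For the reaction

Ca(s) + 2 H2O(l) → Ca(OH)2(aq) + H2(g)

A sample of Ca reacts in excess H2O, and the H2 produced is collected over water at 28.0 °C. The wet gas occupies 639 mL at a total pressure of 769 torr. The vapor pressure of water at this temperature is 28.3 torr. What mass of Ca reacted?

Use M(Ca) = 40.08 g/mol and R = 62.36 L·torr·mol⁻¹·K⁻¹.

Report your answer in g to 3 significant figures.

P(H2) = 769 − 28.3 = 740.7 torr
n(H2) = PV/RT = (740.7 × 0.6390) / (62.36 × 301.15) = 0.02520 mol
n(Ca) = (1/1) × 0.02520 = 0.02520 mol
m(Ca) = 0.02520 × 40.08 = 1.010 g

1.01 g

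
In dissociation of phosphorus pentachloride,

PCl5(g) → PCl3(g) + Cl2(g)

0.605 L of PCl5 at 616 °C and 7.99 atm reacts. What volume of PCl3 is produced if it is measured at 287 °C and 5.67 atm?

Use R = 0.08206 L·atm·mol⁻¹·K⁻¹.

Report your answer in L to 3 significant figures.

0.537 L

n(PCl5) = PV/RT = (7.99 × 0.605) / (0.08206 × 889.15) = 0.06625 mol
n(PCl3) = (1/1) × 0.06625 = 0.06625 mol
V = nRT/P = 0.06625 × 0.08206 × 560.15 / 5.67 = 0.5371 L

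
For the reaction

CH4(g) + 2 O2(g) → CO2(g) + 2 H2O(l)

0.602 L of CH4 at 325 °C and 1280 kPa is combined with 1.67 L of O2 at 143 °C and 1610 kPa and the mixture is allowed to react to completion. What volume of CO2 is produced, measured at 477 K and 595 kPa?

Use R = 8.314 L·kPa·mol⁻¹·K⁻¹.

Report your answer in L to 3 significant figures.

n(CH4) = PV/RT = (1280 × 0.602) / (8.314 × 598.15) = 0.1549 mol
n(O2) = PV/RT = (1610 × 1.67) / (8.314 × 416.15) = 0.7771 mol
For 0.1549 mol CH4, stoichiometry requires (2/1) × 0.1549 = 0.3098 mol O2; 0.7771 mol is available, so CH4 is limiting.
n(CO2) = (1/1) × 0.1549 = 0.1549 mol
V(CO2) = nRT/P = 0.1549 × 8.314 × 477 / 595 = 1.032 L

1.03 L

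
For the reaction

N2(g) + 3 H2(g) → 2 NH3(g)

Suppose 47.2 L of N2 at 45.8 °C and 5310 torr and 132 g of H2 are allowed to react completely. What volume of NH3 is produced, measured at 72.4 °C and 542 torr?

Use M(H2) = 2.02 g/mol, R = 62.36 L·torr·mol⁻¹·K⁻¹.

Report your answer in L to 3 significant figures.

n(N2) = PV/RT = (5310 × 47.2) / (62.36 × 318.95) = 12.60 mol
n(H2) = 132 / 2.02 = 65.35 mol
For 12.60 mol N2, stoichiometry requires (3/1) × 12.60 = 37.80 mol H2; 65.35 mol is available, so N2 is limiting.
n(NH3) = (2/1) × 12.60 = 25.20 mol
V(NH3) = nRT/P = 25.20 × 62.36 × 345.55 / 542 = 1002 L

1000 L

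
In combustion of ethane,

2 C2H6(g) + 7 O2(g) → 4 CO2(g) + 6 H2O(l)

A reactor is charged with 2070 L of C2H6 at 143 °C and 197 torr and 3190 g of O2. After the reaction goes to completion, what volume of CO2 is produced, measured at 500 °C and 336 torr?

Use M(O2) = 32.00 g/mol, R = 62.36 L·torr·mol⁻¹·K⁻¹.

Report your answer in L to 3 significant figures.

n(C2H6) = PV/RT = (197 × 2070) / (62.36 × 416.15) = 15.71 mol
n(O2) = 3190 / 32.00 = 99.69 mol
For 15.71 mol C2H6, stoichiometry requires (7/2) × 15.71 = 54.98 mol O2; 99.69 mol is available, so C2H6 is limiting.
n(CO2) = (4/2) × 15.71 = 31.42 mol
V(CO2) = nRT/P = 31.42 × 62.36 × 773.15 / 336 = 4509 L

4510 L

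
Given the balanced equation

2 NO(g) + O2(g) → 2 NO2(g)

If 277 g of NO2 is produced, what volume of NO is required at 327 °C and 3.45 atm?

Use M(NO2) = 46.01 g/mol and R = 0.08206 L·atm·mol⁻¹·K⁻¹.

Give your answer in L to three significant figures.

n(NO2) = 277.0 / 46.01 = 6.020 mol
n(NO) = (2/2) × 6.020 = 6.020 mol
V = nRT/P = 6.020 × 0.08206 × 600.15 / 3.45 = 85.93 L

85.9 L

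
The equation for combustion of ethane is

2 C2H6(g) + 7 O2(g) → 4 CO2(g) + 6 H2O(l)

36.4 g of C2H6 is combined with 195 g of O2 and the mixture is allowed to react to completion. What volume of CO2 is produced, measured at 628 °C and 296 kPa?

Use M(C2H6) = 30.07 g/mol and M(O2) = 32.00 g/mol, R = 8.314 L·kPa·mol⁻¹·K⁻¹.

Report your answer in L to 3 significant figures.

61.3 L

n(C2H6) = 36.4 / 30.07 = 1.211 mol
n(O2) = 195 / 32.00 = 6.094 mol
For 1.211 mol C2H6, stoichiometry requires (7/2) × 1.211 = 4.239 mol O2; 6.094 mol is available, so C2H6 is limiting.
n(CO2) = (4/2) × 1.211 = 2.422 mol
V(CO2) = nRT/P = 2.422 × 8.314 × 901.15 / 296 = 61.30 L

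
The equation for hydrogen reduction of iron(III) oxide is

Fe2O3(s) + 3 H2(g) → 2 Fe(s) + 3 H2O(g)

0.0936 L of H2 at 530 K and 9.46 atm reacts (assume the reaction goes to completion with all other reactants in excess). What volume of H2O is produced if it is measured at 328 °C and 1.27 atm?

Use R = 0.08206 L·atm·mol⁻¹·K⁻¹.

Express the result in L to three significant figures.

n(H2) = PV/RT = (9.46 × 0.0936) / (0.08206 × 530) = 0.02036 mol
n(H2O) = (3/3) × 0.02036 = 0.02036 mol
V = nRT/P = 0.02036 × 0.08206 × 601.15 / 1.27 = 0.7908 L

0.791 L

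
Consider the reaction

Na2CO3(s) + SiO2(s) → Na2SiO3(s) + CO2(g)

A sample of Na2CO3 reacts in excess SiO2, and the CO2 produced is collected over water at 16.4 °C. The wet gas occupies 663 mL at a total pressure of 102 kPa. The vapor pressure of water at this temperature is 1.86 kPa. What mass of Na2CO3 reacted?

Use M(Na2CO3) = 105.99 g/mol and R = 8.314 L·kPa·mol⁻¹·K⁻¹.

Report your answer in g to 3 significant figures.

2.92 g

P(CO2) = 102 − 1.86 = 100.1 kPa
n(CO2) = PV/RT = (100.1 × 0.6630) / (8.314 × 289.55) = 0.02757 mol
n(Na2CO3) = (1/1) × 0.02757 = 0.02757 mol
m(Na2CO3) = 0.02757 × 105.99 = 2.922 g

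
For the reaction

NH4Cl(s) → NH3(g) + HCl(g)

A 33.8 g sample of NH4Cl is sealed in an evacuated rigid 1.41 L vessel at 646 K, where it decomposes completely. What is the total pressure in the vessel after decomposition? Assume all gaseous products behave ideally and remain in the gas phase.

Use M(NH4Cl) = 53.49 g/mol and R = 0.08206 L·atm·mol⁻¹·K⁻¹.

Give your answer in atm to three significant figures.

n(NH4Cl) = 33.8 / 53.49 = 0.6319 mol
n(gas produced) = (2/1) × 0.6319 = 1.264 mol
P = nRT/V = 1.264 × 0.08206 × 646 / 1.41 = 47.52 atm

47.5 atm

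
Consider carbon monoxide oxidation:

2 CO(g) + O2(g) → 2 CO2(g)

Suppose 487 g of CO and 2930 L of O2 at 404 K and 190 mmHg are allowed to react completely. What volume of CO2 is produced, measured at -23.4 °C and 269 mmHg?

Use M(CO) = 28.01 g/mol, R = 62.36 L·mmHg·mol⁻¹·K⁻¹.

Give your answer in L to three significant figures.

1010 L

n(CO) = 487 / 28.01 = 17.39 mol
n(O2) = PV/RT = (190 × 2930) / (62.36 × 404) = 22.10 mol
For 17.39 mol CO, stoichiometry requires (1/2) × 17.39 = 8.695 mol O2; 22.10 mol is available, so CO is limiting.
n(CO2) = (2/2) × 17.39 = 17.39 mol
V(CO2) = nRT/P = 17.39 × 62.36 × 249.75 / 269 = 1007 L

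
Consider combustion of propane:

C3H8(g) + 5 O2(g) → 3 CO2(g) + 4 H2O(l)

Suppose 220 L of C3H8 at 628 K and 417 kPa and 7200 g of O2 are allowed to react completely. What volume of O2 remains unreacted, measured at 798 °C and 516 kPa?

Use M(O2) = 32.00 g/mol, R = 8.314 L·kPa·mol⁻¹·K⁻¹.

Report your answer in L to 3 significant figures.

n(C3H8) = PV/RT = (417 × 220) / (8.314 × 628) = 17.57 mol
n(O2) = 7200 / 32.00 = 225.0 mol
For 17.57 mol C3H8, stoichiometry requires (5/1) × 17.57 = 87.85 mol O2; 225.0 mol is available, so C3H8 is limiting.
n(O2) consumed = (5/1) × 17.57 = 87.85 mol; remaining = 225.0 − 87.85 = 137.2 mol
V(O2) = nRT/P = 137.2 × 8.314 × 1071.15 / 516 = 2368 L

2370 L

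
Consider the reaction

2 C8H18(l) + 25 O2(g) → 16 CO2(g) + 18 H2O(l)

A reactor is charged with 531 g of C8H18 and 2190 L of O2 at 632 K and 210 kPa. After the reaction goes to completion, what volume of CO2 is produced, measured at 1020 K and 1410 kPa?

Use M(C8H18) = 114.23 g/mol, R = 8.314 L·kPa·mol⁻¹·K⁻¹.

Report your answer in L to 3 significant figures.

n(C8H18) = 531 / 114.23 = 4.649 mol
n(O2) = PV/RT = (210 × 2190) / (8.314 × 632) = 87.53 mol
For 4.649 mol C8H18, stoichiometry requires (25/2) × 4.649 = 58.11 mol O2; 87.53 mol is available, so C8H18 is limiting.
n(CO2) = (16/2) × 4.649 = 37.19 mol
V(CO2) = nRT/P = 37.19 × 8.314 × 1020 / 1410 = 223.7 L

224 L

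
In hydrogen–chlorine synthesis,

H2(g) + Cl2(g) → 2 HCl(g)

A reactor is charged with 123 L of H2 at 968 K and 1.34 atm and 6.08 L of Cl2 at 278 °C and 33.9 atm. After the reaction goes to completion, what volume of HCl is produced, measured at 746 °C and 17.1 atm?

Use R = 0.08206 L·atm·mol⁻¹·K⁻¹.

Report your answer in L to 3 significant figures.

n(H2) = PV/RT = (1.34 × 123) / (0.08206 × 968) = 2.075 mol
n(Cl2) = PV/RT = (33.9 × 6.08) / (0.08206 × 551.15) = 4.557 mol
For 2.075 mol H2, stoichiometry requires (1/1) × 2.075 = 2.075 mol Cl2; 4.557 mol is available, so H2 is limiting.
n(HCl) = (2/1) × 2.075 = 4.150 mol
V(HCl) = nRT/P = 4.150 × 0.08206 × 1019.15 / 17.1 = 20.30 L

20.3 L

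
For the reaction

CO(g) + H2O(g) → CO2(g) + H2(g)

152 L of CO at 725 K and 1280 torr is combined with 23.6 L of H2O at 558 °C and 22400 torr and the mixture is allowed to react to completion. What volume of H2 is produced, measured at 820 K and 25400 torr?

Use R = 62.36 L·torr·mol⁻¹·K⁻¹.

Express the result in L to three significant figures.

8.66 L

n(CO) = PV/RT = (1280 × 152) / (62.36 × 725) = 4.303 mol
n(H2O) = PV/RT = (22400 × 23.6) / (62.36 × 831.15) = 10.20 mol
For 4.303 mol CO, stoichiometry requires (1/1) × 4.303 = 4.303 mol H2O; 10.20 mol is available, so CO is limiting.
n(H2) = (1/1) × 4.303 = 4.303 mol
V(H2) = nRT/P = 4.303 × 62.36 × 820 / 25400 = 8.663 L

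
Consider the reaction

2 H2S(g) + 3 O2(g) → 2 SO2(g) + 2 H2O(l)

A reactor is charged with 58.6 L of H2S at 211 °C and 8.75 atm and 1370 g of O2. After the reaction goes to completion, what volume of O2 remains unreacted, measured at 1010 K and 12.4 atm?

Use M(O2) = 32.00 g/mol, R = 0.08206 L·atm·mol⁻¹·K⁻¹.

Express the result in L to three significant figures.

n(H2S) = PV/RT = (8.75 × 58.6) / (0.08206 × 484.15) = 12.91 mol
n(O2) = 1370 / 32.00 = 42.81 mol
For 12.91 mol H2S, stoichiometry requires (3/2) × 12.91 = 19.37 mol O2; 42.81 mol is available, so H2S is limiting.
n(O2) consumed = (3/2) × 12.91 = 19.37 mol; remaining = 42.81 − 19.37 = 23.44 mol
V(O2) = nRT/P = 23.44 × 0.08206 × 1010 / 12.4 = 156.7 L

157 L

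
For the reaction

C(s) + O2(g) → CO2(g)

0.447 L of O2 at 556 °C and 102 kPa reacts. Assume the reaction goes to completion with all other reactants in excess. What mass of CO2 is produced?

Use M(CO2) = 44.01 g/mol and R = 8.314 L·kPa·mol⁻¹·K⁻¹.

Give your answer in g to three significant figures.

n(O2) = PV/RT = (102 × 0.447) / (8.314 × 829.15) = 0.006614 mol
n(CO2) = (1/1) × 0.006614 = 0.006614 mol
m(CO2) = 0.006614 × 44.01 = 0.2911 g

0.291 g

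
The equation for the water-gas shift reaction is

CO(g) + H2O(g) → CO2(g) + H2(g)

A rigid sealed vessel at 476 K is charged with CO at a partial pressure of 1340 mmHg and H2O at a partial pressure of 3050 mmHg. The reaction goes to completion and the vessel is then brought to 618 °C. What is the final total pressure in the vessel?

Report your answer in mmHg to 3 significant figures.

At constant V, partial pressures at 476 K are proportional to moles, so apply stoichiometry directly to pressures.
P(H2O) required for 1340 mmHg of CO = (1/1) × 1340 = 1340 mmHg; available 3050 mmHg, so CO is limiting.
P(H2O) remaining = 3050 − (1/1) × 1340 = 1710 mmHg
P(gaseous products) = (1+1)/1 × 1340 = 2680 mmHg
P_total at 476 K = 1710 + 2680 = 4390 mmHg
Scaling to 618 °C: P = 4390 × 891.15/476 = 8219 mmHg

8220 mmHg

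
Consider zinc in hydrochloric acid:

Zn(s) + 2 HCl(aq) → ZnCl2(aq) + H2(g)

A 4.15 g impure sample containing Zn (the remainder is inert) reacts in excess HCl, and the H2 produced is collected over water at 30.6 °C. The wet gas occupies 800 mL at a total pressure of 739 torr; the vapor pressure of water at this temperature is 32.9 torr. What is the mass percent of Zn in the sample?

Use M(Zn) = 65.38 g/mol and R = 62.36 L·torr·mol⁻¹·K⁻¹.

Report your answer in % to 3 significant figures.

P(H2) = 739 − 32.9 = 706.1 torr
n(H2) = PV/RT = (706.1 × 0.8000) / (62.36 × 303.75) = 0.02982 mol
n(Zn) = (1/1) × 0.02982 = 0.02982 mol
m(Zn) = 0.02982 × 65.38 = 1.950 g
%Zn = 1.950 / 4.15 × 100 = 46.99%

47.0 %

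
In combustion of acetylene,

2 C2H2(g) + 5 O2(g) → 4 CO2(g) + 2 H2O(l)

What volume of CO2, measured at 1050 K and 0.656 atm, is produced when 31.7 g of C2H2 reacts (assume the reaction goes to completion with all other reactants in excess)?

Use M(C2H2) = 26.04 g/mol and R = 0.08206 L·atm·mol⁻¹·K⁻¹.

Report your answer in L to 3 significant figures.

n(C2H2) = 31.70 / 26.04 = 1.217 mol
n(CO2) = (4/2) × 1.217 = 2.434 mol
V = nRT/P = 2.434 × 0.08206 × 1050 / 0.656 = 319.7 L

320 L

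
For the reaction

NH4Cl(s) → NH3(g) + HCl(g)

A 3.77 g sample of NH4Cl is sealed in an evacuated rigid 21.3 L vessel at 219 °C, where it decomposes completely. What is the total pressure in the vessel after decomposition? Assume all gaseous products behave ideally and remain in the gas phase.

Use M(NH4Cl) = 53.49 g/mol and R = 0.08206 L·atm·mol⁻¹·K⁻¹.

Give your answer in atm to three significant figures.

0.267 atm

n(NH4Cl) = 3.77 / 53.49 = 0.07048 mol
n(gas produced) = (2/1) × 0.07048 = 0.1410 mol
P = nRT/V = 0.1410 × 0.08206 × 492.15 / 21.3 = 0.2673 atm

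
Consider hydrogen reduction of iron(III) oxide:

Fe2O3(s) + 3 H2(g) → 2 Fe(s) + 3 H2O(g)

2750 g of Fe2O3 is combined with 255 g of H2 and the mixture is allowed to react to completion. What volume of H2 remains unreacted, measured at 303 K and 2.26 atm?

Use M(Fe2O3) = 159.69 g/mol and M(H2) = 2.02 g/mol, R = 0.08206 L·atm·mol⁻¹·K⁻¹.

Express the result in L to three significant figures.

820 L

n(Fe2O3) = 2750 / 159.69 = 17.22 mol
n(H2) = 255 / 2.02 = 126.2 mol
For 17.22 mol Fe2O3, stoichiometry requires (3/1) × 17.22 = 51.66 mol H2; 126.2 mol is available, so Fe2O3 is limiting.
n(H2) consumed = (3/1) × 17.22 = 51.66 mol; remaining = 126.2 − 51.66 = 74.54 mol
V(H2) = nRT/P = 74.54 × 0.08206 × 303 / 2.26 = 820.1 L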